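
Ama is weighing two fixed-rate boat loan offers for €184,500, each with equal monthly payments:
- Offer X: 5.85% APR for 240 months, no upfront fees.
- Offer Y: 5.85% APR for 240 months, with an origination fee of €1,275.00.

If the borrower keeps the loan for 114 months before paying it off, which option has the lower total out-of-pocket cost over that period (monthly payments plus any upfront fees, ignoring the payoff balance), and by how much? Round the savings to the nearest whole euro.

Offer X: monthly rate = 5.85%/12 = 0.0048750; payment = 184,500 × 0.0048750 / (1 − (1+0.0048750)^−240) = €1,305.90.
Offer Y: monthly rate = 5.85%/12 = 0.0048750; payment = 184,500 × 0.0048750 / (1 − (1+0.0048750)^−240) = €1,305.90.
Over 114 months: Offer X costs 114 × €1,305.90 = €148,872.60; Offer Y costs 114 × €1,305.90 + €1,275.00 = €150,147.60.
Offer X is cheaper by €150,147.60 − €148,872.60 = €1,275.00.

Offer X by €1,275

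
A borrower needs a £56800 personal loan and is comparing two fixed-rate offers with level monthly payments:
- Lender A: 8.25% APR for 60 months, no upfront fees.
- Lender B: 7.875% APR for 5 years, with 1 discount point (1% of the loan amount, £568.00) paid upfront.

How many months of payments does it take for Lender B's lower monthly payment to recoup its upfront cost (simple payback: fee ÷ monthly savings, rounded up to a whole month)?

Lender A: monthly rate = 8.25%/12 = 0.0068750; payment = 56,800 × 0.0068750 / (1 − (1+0.0068750)^−60) = £1,158.51.
Lender B: monthly rate = 7.875%/12 = 0.0065625; payment = 56,800 × 0.0065625 / (1 − (1+0.0065625)^−60) = £1,148.30.
Monthly savings = £1,158.51 − £1,148.30 = £10.21.
Break-even = £568.00 / £10.21 = 55.63 → 56 months.

56 months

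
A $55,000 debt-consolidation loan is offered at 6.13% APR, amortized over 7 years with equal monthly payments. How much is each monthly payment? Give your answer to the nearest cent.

$806.90

At 6.13% the monthly rate is 0.0051083, so the payment is 55,000 × 0.0051083 / (1 − 1.0051083^−84) = $806.90.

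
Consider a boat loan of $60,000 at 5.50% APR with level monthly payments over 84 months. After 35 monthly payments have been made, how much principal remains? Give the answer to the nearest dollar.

$37,763

With monthly rate i = 5.5%/12 = 0.0045833, the balance after k of n payments is P · [(1+i)^n − (1+i)^k] / [(1+i)^n − 1].
(1+0.0045833)^84 = 1.46832221 and (1+0.0045833)^35 = 1.17356974, so the balance is 60,000 × (1.46832221 − 1.17356974) / (1.46832221 − 1) = $37,762.78.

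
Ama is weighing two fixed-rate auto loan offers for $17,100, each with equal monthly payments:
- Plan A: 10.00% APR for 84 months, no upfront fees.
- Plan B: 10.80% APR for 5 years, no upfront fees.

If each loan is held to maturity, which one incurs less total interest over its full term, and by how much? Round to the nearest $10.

Plan B by $1,640

Plan A: monthly rate = 10%/12 = 0.0083333; payment = 17,100 × 0.0083333 / (1 − (1+0.0083333)^−84) = $283.88.
Total interest on Plan A = 84 × $283.88 − $17,100 = $6,745.92.
Plan B: at 10.80% the monthly rate is 0.0090000, so the payment is 17,100 × 0.0090000 / (1 − 1.0090000^−60) = $370.09.
Total interest on Plan B = 60 × $370.09 − $17,100 = $5,105.40.
Plan B is lower by $1,640.52.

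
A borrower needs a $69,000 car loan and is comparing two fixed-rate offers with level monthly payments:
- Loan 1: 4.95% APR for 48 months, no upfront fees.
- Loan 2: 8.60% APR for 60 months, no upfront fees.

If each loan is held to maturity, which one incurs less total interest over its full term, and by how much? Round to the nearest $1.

Loan 1 by $8,940

Loan 1: monthly rate = 4.95%/12 = 0.0041250; payment = 69,000 × 0.0041250 / (1 − (1+0.0041250)^−48) = $1,587.46.
Total interest on Loan 1 = 48 × $1,587.46 − $69,000 = $7,198.08.
Loan 2: at 8.60% the monthly rate is 0.0071667, so the payment is 69,000 × 0.0071667 / (1 − 1.0071667^−60) = $1,418.97.
Total interest on Loan 2 = 60 × $1,418.97 − $69,000 = $16,138.20.
Loan 1 is lower by $8,940.12.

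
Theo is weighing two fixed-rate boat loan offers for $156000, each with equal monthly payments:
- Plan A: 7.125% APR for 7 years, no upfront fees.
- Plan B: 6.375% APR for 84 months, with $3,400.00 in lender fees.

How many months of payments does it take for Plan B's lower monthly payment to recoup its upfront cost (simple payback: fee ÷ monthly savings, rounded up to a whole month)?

60 months

Plan A: monthly rate = 7.125%/12 = 0.0059375; payment = 156,000 × 0.0059375 / (1 − (1+0.0059375)^−84) = $2,364.00.
Plan B: at 6.375% the monthly rate is 0.0053125, so the payment is 156,000 × 0.0053125 / (1 − 1.0053125^−84) = $2,307.08.
Monthly savings = $2,364.00 − $2,307.08 = $56.92.
Break-even = $3,400.00 / $56.92 = 59.73 → 60 months.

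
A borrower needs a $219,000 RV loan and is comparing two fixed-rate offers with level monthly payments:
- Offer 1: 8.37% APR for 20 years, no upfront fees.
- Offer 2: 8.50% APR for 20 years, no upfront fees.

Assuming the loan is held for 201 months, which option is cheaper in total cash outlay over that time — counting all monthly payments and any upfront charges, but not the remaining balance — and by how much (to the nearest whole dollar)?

Offer 1 by $3,614

Offer 1: monthly rate = 8.37%/12 = 0.0069750; payment = 219,000 × 0.0069750 / (1 − (1+0.0069750)^−240) = $1,882.55.
Offer 2: at 8.50% the monthly rate is 0.0070833, so the payment is 219,000 × 0.0070833 / (1 − 1.0070833^−240) = $1,900.53.
Over 201 months: Offer 1 costs 201 × $1,882.55 = $378,392.55; Offer 2 costs 201 × $1,900.53 = $382,006.53.
Offer 1 is cheaper by $382,006.53 − $378,392.55 = $3,613.98.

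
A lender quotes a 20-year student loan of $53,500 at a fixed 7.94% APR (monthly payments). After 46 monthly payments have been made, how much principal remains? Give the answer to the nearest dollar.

$48,599

With monthly rate i = 7.94%/12 = 0.0066167, the balance after k of n payments is P · [(1+i)^n − (1+i)^k] / [(1+i)^n − 1].
(1+0.0066167)^240 = 4.86841989 and (1+0.0066167)^46 = 1.35440757, so the balance is 53,500 × (4.86841989 − 1.35440757) / (4.86841989 − 1) = $48,598.57.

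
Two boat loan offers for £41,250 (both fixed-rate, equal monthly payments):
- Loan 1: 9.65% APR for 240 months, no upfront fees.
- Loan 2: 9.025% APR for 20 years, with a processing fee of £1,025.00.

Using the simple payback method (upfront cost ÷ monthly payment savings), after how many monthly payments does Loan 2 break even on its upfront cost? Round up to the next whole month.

62 months

Loan 1: at 9.65% the monthly rate is 0.0080417, so the payment is 41,250 × 0.0080417 / (1 − 1.0080417^−240) = £388.55.
Loan 2: monthly rate = 9.025%/12 = 0.0075208; payment = 41,250 × 0.0075208 / (1 − (1+0.0075208)^−240) = £371.80.
Monthly savings = £388.55 − £371.80 = £16.75.
Break-even = £1,025.00 / £16.75 = 61.19 → 62 months.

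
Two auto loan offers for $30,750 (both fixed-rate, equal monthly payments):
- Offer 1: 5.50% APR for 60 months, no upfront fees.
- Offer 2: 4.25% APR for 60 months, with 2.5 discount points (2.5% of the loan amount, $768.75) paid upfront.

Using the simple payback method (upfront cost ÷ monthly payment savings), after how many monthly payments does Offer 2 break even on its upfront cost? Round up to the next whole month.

44 months

Offer 1: monthly rate = 5.5%/12 = 0.0045833; payment = 30,750 × 0.0045833 / (1 − (1+0.0045833)^−60) = $587.36.
Offer 2: monthly rate = 4.25%/12 = 0.0035417; payment = 30,750 × 0.0035417 / (1 − (1+0.0035417)^−60) = $569.78.
Monthly savings = $587.36 − $569.78 = $17.58.
Break-even = $768.75 / $17.58 = 43.73 → 44 months.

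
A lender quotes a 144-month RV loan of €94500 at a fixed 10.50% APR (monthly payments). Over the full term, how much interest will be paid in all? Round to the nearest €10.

€72,080

Monthly rate = 10.5%/12 = 0.0087500; payment = 94,500 × 0.0087500 / (1 − (1+0.0087500)^−144) = €1,156.81.
Total paid = 144 × €1,156.81 = €166,580.64; interest = €166,580.64 − €94,500 = €72,080.64.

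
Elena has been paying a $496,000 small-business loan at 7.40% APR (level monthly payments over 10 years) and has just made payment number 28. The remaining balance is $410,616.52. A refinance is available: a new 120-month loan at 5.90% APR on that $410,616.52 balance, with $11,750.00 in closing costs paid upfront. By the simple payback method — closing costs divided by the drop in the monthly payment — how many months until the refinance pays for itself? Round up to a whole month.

9 months

Current payment = 496,000 × 7.4%/12 / (1 − (1+0.0061667)^−120) = $5,861.75.
Refinanced payment = 410,616.52 × 0.0049167 / (1 − (1+0.0049167)^−120) = $4,538.09.
Monthly savings = $5,861.75 − $4,538.09 = $1,323.66.
Break-even = $11,750.00 / $1,323.66 = 8.88 → 9 months.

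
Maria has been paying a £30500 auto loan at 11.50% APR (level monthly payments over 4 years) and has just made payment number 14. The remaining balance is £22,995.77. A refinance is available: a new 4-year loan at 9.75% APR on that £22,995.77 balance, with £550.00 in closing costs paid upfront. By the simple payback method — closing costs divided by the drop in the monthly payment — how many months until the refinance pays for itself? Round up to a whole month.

3 months

Current payment = 30,500 × 11.5%/12 / (1 − (1+0.0095833)^−48) = £795.71.
Refinanced payment = 22,995.77 × 0.0081250 / (1 − (1+0.0081250)^−48) = £580.48.
Monthly savings = £795.71 − £580.48 = £215.23.
Break-even = £550.00 / £215.23 = 2.56 → 3 months.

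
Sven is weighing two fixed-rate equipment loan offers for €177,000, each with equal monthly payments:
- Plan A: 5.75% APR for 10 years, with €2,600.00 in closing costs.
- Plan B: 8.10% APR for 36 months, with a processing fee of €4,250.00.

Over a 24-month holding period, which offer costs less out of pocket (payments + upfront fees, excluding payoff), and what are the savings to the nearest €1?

Plan A by €88,333

Plan A: monthly rate = 5.75%/12 = 0.0047917; payment = 177,000 × 0.0047917 / (1 − (1+0.0047917)^−120) = €1,942.92.
Plan B: at 8.10% the monthly rate is 0.0067500, so the payment is 177,000 × 0.0067500 / (1 − 1.0067500^−36) = €5,554.71.
Over 24 months: Plan A costs 24 × €1,942.92 + €2,600.00 = €49,230.08; Plan B costs 24 × €5,554.71 + €4,250.00 = €137,563.04.
Plan A is cheaper by €137,563.04 − €49,230.08 = €88,332.96.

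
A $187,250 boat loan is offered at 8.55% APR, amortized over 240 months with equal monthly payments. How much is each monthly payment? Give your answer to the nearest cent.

$1,630.93

Monthly rate = 8.55%/12 = 0.0071250; payment = 187,250 × 0.0071250 / (1 − (1+0.0071250)^−240) = $1,630.93.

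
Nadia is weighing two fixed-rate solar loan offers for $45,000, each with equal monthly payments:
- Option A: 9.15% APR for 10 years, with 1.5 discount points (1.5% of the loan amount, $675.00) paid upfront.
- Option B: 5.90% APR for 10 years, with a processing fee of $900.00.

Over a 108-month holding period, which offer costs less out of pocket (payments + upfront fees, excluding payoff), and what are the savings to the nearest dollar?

Option A: at 9.15% the monthly rate is 0.0076250, so the payment is 45,000 × 0.0076250 / (1 − 1.0076250^−120) = $573.70.
Option B: monthly rate = 5.9%/12 = 0.0049167; payment = 45,000 × 0.0049167 / (1 − (1+0.0049167)^−120) = $497.34.
Over 108 months: Option A costs 108 × $573.70 + $675.00 = $62,634.60; Option B costs 108 × $497.34 + $900.00 = $54,612.72.
Option B is cheaper by $62,634.60 − $54,612.72 = $8,021.88.

Option B by $8,022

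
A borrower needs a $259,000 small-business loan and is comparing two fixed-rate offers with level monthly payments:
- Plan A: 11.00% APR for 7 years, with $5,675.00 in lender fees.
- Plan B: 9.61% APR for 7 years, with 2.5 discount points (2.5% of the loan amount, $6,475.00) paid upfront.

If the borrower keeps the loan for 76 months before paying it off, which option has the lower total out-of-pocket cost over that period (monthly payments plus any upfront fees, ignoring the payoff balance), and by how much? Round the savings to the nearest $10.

Plan B by $13,410

Plan A: monthly rate = 11%/12 = 0.0091667; payment = 259,000 × 0.0091667 / (1 − (1+0.0091667)^−84) = $4,434.71.
Plan B: monthly rate = 9.61%/12 = 0.0080083; payment = 259,000 × 0.0080083 / (1 − (1+0.0080083)^−84) = $4,247.70.
Over 76 months: Plan A costs 76 × $4,434.71 + $5,675.00 = $342,712.96; Plan B costs 76 × $4,247.70 + $6,475.00 = $329,300.20.
Plan B is cheaper by $342,712.96 − $329,300.20 = $13,412.76.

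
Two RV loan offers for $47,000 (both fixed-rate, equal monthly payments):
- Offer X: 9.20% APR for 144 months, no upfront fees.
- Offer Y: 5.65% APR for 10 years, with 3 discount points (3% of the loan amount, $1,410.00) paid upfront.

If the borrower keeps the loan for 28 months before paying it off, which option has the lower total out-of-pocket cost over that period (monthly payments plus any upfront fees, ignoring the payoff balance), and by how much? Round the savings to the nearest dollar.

Offer X by $665

Offer X: at 9.20% the monthly rate is 0.0076667, so the payment is 47,000 × 0.0076667 / (1 − 1.0076667^−144) = $540.18.
Offer Y: at 5.65% the monthly rate is 0.0047083, so the payment is 47,000 × 0.0047083 / (1 − 1.0047083^−120) = $513.57.
Over 28 months: Offer X costs 28 × $540.18 = $15,125.04; Offer Y costs 28 × $513.57 + $1,410.00 = $15,789.96.
Offer X is cheaper by $15,789.96 − $15,125.04 = $664.92.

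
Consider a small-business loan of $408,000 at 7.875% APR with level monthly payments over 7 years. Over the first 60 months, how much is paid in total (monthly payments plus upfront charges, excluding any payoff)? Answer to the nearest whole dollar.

$380,028

At 7.875% the monthly rate is 0.0065625, so the payment is 408,000 × 0.0065625 / (1 − 1.0065625^−84) = $6,333.80.
Total outlay = 60 × $6,333.80 = $380,028.00.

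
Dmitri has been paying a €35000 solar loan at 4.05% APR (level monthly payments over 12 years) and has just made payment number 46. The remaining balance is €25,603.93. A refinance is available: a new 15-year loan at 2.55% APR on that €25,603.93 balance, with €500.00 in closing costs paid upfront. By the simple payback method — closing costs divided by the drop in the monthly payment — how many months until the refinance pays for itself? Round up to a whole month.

4 months

Current payment = 35,000 × 4.05%/12 / (1 − (1+0.0033750)^−144) = €307.29.
Refinanced payment = 25,603.93 × 0.0021250 / (1 − (1+0.0021250)^−180) = €171.33.
Monthly savings = €307.29 − €171.33 = €135.96.
Break-even = €500.00 / €135.96 = 3.68 → 4 months.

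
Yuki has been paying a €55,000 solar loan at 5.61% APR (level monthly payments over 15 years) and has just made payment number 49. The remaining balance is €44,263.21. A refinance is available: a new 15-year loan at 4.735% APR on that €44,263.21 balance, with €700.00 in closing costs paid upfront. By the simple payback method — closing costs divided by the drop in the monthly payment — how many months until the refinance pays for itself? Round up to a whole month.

Current payment = 55,000 × 5.61%/12 / (1 − (1+0.0046750)^−180) = €452.61.
Refinanced payment = 44,263.21 × 0.0039458 / (1 − (1+0.0039458)^−180) = €343.95.
Monthly savings = €452.61 − €343.95 = €108.66.
Break-even = €700.00 / €108.66 = 6.44 → 7 months.

7 months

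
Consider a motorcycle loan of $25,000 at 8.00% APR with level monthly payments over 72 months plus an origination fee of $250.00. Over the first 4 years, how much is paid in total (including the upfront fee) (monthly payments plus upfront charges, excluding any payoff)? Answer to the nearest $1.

$21,290

At 8.00% the monthly rate is 0.0066667, so the payment is 25,000 × 0.0066667 / (1 − 1.0066667^−72) = $438.33.
Total outlay = 48 × $438.33 + $250.00 = $21,289.84.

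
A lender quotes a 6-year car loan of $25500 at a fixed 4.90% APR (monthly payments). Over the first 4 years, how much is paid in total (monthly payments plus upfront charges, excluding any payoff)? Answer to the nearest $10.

$19,660

Monthly rate = 4.9%/12 = 0.0040833; payment = 25,500 × 0.0040833 / (1 − (1+0.0040833)^−72) = $409.49.
Total outlay = 48 × $409.49 = $19,655.52.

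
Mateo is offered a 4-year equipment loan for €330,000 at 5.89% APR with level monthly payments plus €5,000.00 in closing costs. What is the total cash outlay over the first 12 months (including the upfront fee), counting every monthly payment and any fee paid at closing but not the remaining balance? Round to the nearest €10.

At 5.89% the monthly rate is 0.0049083, so the payment is 330,000 × 0.0049083 / (1 − 1.0049083^−48) = €7,733.43.
Total outlay = 12 × €7,733.43 + €5,000.00 = €97,801.16.

€97,800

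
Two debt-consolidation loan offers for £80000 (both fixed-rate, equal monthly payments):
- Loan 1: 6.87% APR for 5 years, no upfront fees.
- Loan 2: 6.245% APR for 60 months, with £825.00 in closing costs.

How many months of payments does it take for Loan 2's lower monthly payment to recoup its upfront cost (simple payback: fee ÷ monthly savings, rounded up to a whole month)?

Loan 1: monthly rate = 6.87%/12 = 0.0057250; payment = 80,000 × 0.0057250 / (1 − (1+0.0057250)^−60) = £1,579.19.
Loan 2: at 6.245% the monthly rate is 0.0052042, so the payment is 80,000 × 0.0052042 / (1 − 1.0052042^−60) = £1,555.75.
Monthly savings = £1,579.19 − £1,555.75 = £23.44.
Break-even = £825.00 / £23.44 = 35.20 → 36 months.

36 months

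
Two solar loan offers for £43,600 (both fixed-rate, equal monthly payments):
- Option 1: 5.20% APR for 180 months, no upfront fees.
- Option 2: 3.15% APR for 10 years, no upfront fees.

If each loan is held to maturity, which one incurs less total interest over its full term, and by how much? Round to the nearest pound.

Option 2 by £11,999

Option 1: monthly rate = 5.2%/12 = 0.0043333; payment = 43,600 × 0.0043333 / (1 − (1+0.0043333)^−180) = £349.35.
Total interest on Option 1 = 180 × £349.35 − £43,600 = £19,283.00.
Option 2: at 3.15% the monthly rate is 0.0026250, so the payment is 43,600 × 0.0026250 / (1 − 1.0026250^−120) = £424.03.
Total interest on Option 2 = 120 × £424.03 − £43,600 = £7,283.60.
Option 2 is lower by £11,999.40.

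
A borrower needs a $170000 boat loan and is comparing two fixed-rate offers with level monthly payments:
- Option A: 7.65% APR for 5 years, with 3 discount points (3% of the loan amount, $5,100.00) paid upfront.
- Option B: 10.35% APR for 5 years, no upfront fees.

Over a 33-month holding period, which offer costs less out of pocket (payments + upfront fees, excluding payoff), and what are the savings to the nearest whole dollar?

Option A: monthly rate = 7.65%/12 = 0.0063750; payment = 170,000 × 0.0063750 / (1 − (1+0.0063750)^−60) = $3,418.58.
Option B: at 10.35% the monthly rate is 0.0086250, so the payment is 170,000 × 0.0086250 / (1 − 1.0086250^−60) = $3,641.34.
Over 33 months: Option A costs 33 × $3,418.58 + $5,100.00 = $117,913.14; Option B costs 33 × $3,641.34 = $120,164.22.
Option A is cheaper by $120,164.22 − $117,913.14 = $2,251.08.

Option A by $2,251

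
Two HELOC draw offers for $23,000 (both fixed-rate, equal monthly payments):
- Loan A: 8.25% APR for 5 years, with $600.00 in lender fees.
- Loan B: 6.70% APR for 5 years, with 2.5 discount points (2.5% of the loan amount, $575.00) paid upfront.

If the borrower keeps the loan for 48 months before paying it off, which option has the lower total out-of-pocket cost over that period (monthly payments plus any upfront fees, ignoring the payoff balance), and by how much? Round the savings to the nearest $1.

Loan A: monthly rate = 8.25%/12 = 0.0068750; payment = 23,000 × 0.0068750 / (1 − (1+0.0068750)^−60) = $469.11.
Loan B: monthly rate = 6.7%/12 = 0.0055833; payment = 23,000 × 0.0055833 / (1 − (1+0.0055833)^−60) = $452.18.
Over 48 months: Loan A costs 48 × $469.11 + $600.00 = $23,117.28; Loan B costs 48 × $452.18 + $575.00 = $22,279.64.
Loan B is cheaper by $23,117.28 − $22,279.64 = $837.64.

Loan B by $838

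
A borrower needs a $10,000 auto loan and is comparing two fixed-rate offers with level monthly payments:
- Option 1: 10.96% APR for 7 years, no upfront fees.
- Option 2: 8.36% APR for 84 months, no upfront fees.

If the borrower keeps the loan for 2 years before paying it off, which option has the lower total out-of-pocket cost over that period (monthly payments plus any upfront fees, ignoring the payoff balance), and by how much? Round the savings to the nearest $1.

Option 2 by $320

Option 1: at 10.96% the monthly rate is 0.0091333, so the payment is 10,000 × 0.0091333 / (1 − 1.0091333^−84) = $171.01.
Option 2: at 8.36% the monthly rate is 0.0069667, so the payment is 10,000 × 0.0069667 / (1 − 1.0069667^−84) = $157.66.
Over 24 months: Option 1 costs 24 × $171.01 = $4,104.24; Option 2 costs 24 × $157.66 = $3,783.84.
Option 2 is cheaper by $4,104.24 − $3,783.84 = $320.40.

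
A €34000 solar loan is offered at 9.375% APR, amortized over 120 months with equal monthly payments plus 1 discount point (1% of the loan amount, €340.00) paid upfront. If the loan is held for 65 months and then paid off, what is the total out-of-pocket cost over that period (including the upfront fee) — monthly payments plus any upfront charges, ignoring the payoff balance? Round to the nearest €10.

€28,790

At 9.375% the monthly rate is 0.0078125, so the payment is 34,000 × 0.0078125 / (1 − 1.0078125^−120) = €437.63.
Total outlay = 65 × €437.63 + €340.00 = €28,785.95.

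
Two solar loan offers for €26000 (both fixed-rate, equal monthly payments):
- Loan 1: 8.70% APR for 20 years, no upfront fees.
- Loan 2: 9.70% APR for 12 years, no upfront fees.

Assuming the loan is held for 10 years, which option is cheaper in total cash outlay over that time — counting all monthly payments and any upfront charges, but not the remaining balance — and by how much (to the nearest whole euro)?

Loan 1: at 8.70% the monthly rate is 0.0072500, so the payment is 26,000 × 0.0072500 / (1 − 1.0072500^−240) = €228.94.
Loan 2: at 9.70% the monthly rate is 0.0080833, so the payment is 26,000 × 0.0080833 / (1 − 1.0080833^−144) = €306.23.
Over 120 months: Loan 1 costs 120 × €228.94 = €27,472.80; Loan 2 costs 120 × €306.23 = €36,747.60.
Loan 1 is cheaper by €36,747.60 − €27,472.80 = €9,274.80.

Loan 1 by €9,275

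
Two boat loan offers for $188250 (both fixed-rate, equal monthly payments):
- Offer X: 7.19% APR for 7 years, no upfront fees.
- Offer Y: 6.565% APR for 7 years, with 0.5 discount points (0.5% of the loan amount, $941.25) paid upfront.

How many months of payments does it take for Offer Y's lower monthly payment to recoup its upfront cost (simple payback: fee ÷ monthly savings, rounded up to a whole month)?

Offer X: at 7.19% the monthly rate is 0.0059917, so the payment is 188,250 × 0.0059917 / (1 − 1.0059917^−84) = $2,858.71.
Offer Y: at 6.565% the monthly rate is 0.0054708, so the payment is 188,250 × 0.0054708 / (1 − 1.0054708^−84) = $2,801.33.
Monthly savings = $2,858.71 − $2,801.33 = $57.38.
Break-even = $941.25 / $57.38 = 16.40 → 17 months.

17 months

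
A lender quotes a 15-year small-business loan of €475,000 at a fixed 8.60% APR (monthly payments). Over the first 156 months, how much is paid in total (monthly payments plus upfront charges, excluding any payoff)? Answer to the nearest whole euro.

At 8.60% the monthly rate is 0.0071667, so the payment is 475,000 × 0.0071667 / (1 − 1.0071667^−180) = €4,705.40.
Total outlay = 156 × €4,705.40 = €734,042.40.

€734,042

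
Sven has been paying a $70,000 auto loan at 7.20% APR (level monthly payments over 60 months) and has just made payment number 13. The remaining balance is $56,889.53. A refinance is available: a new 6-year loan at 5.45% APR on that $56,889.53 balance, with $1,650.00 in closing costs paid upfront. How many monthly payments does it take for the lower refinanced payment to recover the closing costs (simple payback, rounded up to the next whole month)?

4 months

Current payment = 70,000 × 7.2%/12 / (1 − (1+0.0060000)^−60) = $1,392.70.
Refinanced payment = 56,889.53 × 0.0045417 / (1 − (1+0.0045417)^−72) = $928.12.
Monthly savings = $1,392.70 − $928.12 = $464.58.
Break-even = $1,650.00 / $464.58 = 3.55 → 4 months.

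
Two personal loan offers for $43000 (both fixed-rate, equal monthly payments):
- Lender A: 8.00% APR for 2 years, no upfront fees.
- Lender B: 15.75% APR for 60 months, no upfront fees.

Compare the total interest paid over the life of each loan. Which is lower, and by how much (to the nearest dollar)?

Lender A by $15,724

Lender A: at 8.00% the monthly rate is 0.0066667, so the payment is 43,000 × 0.0066667 / (1 − 1.0066667^−24) = $1,944.77.
Total interest on Lender A = 24 × $1,944.77 − $43,000 = $3,674.48.
Lender B: monthly rate = 15.75%/12 = 0.0131250; payment = 43,000 × 0.0131250 / (1 − (1+0.0131250)^−60) = $1,039.97.
Total interest on Lender B = 60 × $1,039.97 − $43,000 = $19,398.20.
Lender A is lower by $15,723.72.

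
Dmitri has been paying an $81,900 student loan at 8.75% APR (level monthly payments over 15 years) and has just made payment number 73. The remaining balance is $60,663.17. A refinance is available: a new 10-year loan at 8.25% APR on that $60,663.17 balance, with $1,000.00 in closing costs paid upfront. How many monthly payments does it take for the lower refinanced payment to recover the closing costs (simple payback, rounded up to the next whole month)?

14 months

Current payment = 81,900 × 8.75%/12 / (1 − (1+0.0072917)^−180) = $818.55.
Refinanced payment = 60,663.17 × 0.0068750 / (1 − (1+0.0068750)^−120) = $744.05.
Monthly savings = $818.55 − $744.05 = $74.50.
Break-even = $1,000.00 / $74.50 = 13.42 → 14 months.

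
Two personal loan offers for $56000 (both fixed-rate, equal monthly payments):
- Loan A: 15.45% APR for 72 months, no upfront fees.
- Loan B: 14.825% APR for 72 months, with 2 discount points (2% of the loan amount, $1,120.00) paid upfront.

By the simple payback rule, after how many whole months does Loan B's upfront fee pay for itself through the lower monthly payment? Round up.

59 months

Loan A: monthly rate = 15.45%/12 = 0.0128750; payment = 56,000 × 0.0128750 / (1 − (1+0.0128750)^−72) = $1,197.85.
Loan B: at 14.825% the monthly rate is 0.0123542, so the payment is 56,000 × 0.0123542 / (1 − 1.0123542^−72) = $1,178.81.
Monthly savings = $1,197.85 − $1,178.81 = $19.04.
Break-even = $1,120.00 / $19.04 = 58.82 → 59 months.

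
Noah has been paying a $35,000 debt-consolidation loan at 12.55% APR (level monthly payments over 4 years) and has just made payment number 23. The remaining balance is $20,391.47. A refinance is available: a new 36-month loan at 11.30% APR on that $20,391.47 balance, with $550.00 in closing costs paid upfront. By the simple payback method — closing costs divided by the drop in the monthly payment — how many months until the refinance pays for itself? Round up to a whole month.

3 months

Current payment = 35,000 × 12.55%/12 / (1 − (1+0.0104583)^−48) = $931.16.
Refinanced payment = 20,391.47 × 0.0094167 / (1 − (1+0.0094167)^−36) = $670.49.
Monthly savings = $931.16 − $670.49 = $260.67.
Break-even = $550.00 / $260.67 = 2.11 → 3 months.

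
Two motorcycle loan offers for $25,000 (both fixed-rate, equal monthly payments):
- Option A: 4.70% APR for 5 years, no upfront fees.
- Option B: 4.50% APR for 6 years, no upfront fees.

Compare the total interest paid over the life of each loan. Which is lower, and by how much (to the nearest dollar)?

Option A by $472

Option A: at 4.70% the monthly rate is 0.0039167, so the payment is 25,000 × 0.0039167 / (1 − 1.0039167^−60) = $468.35.
Total interest on Option A = 60 × $468.35 − $25,000 = $3,101.00.
Option B: monthly rate = 4.5%/12 = 0.0037500; payment = 25,000 × 0.0037500 / (1 − (1+0.0037500)^−72) = $396.85.
Total interest on Option B = 72 × $396.85 − $25,000 = $3,573.20.
Option A is lower by $472.20.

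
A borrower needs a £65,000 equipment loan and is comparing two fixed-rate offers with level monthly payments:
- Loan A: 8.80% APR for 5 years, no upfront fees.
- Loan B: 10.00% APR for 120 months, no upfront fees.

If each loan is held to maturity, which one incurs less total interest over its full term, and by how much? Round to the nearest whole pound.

Loan A by £22,498

Loan A: monthly rate = 8.8%/12 = 0.0073333; payment = 65,000 × 0.0073333 / (1 − (1+0.0073333)^−60) = £1,342.99.
Total interest on Loan A = 60 × £1,342.99 − £65,000 = £15,579.40.
Loan B: at 10.00% the monthly rate is 0.0083333, so the payment is 65,000 × 0.0083333 / (1 − 1.0083333^−120) = £858.98.
Total interest on Loan B = 120 × £858.98 − £65,000 = £38,077.60.
Loan A is lower by £22,498.20.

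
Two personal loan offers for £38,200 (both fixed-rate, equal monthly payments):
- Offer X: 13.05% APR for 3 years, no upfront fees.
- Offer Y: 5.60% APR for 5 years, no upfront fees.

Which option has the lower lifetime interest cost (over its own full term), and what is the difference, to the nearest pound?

Offer Y by £2,483

Offer X: at 13.05% the monthly rate is 0.0108750, so the payment is 38,200 × 0.0108750 / (1 − 1.0108750^−36) = £1,288.03.
Total interest on Offer X = 36 × £1,288.03 − £38,200 = £8,169.08.
Offer Y: monthly rate = 5.6%/12 = 0.0046667; payment = 38,200 × 0.0046667 / (1 − (1+0.0046667)^−60) = £731.43.
Total interest on Offer Y = 60 × £731.43 − £38,200 = £5,685.80.
Offer Y is lower by £2,483.28.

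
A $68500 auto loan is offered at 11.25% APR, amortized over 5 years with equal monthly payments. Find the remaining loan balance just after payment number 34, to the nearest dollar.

$34,420

With monthly rate i = 11.25%/12 = 0.0093750, the balance after k of n payments is P · [(1+i)^n − (1+i)^k] / [(1+i)^n − 1].
(1+0.0093750)^60 = 1.75046181 and (1+0.0093750)^34 = 1.37336665, so the balance is 68,500 × (1.75046181 − 1.37336665) / (1.75046181 − 1) = $34,420.16.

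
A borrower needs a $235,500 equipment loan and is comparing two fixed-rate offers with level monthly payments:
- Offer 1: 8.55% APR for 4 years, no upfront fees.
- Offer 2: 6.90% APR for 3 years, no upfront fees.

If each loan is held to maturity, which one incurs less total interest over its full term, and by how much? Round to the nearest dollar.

Offer 2 by $17,503

Offer 1: monthly rate = 8.55%/12 = 0.0071250; payment = 235,500 × 0.0071250 / (1 − (1+0.0071250)^−48) = $5,810.24.
Total interest on Offer 1 = 48 × $5,810.24 − $235,500 = $43,391.52.
Offer 2: monthly rate = 6.9%/12 = 0.0057500; payment = 235,500 × 0.0057500 / (1 − (1+0.0057500)^−36) = $7,260.79.
Total interest on Offer 2 = 36 × $7,260.79 − $235,500 = $25,888.44.
Offer 2 is lower by $17,503.08.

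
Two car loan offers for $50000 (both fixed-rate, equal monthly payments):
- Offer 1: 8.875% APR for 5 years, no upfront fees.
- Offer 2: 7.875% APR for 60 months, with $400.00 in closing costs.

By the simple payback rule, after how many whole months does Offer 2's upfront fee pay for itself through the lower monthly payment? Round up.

17 months

Offer 1: at 8.875% the monthly rate is 0.0073958, so the payment is 50,000 × 0.0073958 / (1 − 1.0073958^−60) = $1,034.89.
Offer 2: at 7.875% the monthly rate is 0.0065625, so the payment is 50,000 × 0.0065625 / (1 − 1.0065625^−60) = $1,010.83.
Monthly savings = $1,034.89 − $1,010.83 = $24.06.
Break-even = $400.00 / $24.06 = 16.63 → 17 months.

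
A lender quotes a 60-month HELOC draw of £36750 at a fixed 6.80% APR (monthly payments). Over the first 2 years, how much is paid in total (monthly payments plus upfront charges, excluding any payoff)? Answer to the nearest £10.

Monthly rate = 6.8%/12 = 0.0056667; payment = 36,750 × 0.0056667 / (1 − (1+0.0056667)^−60) = £724.23.
Total outlay = 24 × £724.23 = £17,381.52.

£17,380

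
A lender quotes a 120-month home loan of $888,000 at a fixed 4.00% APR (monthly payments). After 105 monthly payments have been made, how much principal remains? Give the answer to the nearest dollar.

$131,329

With monthly rate i = 4%/12 = 0.0033333, the balance after k of n payments is P · [(1+i)^n − (1+i)^k] / [(1+i)^n − 1].
(1+0.0033333)^120 = 1.49083268 and (1+0.0033333)^105 = 1.41824183, so the balance is 888,000 × (1.49083268 − 1.41824183) / (1.49083268 − 1) = $131,329.22.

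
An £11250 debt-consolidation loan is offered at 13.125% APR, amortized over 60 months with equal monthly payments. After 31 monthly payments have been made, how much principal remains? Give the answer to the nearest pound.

£6,350

With monthly rate i = 13.125%/12 = 0.0109375, the balance after k of n payments is P · [(1+i)^n − (1+i)^k] / [(1+i)^n − 1].
(1+0.0109375)^60 = 1.92069498 and (1+0.0109375)^31 = 1.40104959, so the balance is 11,250 × (1.92069498 − 1.40104959) / (1.92069498 − 1) = £6,349.56.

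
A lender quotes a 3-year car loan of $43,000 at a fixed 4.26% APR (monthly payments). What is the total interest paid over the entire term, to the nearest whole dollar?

$2,882

Monthly rate = 4.26%/12 = 0.0035500; payment = 43,000 × 0.0035500 / (1 − (1+0.0035500)^−36) = $1,274.51.
Total paid = 36 × $1,274.51 = $45,882.36; interest = $45,882.36 − $43,000 = $2,882.36.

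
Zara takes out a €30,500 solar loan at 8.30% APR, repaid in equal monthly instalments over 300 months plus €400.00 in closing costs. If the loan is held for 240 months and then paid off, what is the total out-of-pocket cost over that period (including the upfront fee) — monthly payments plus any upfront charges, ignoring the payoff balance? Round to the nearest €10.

At 8.30% the monthly rate is 0.0069167, so the payment is 30,500 × 0.0069167 / (1 − 1.0069167^−300) = €241.50.
Total outlay = 240 × €241.50 + €400.00 = €58,360.00.

€58,360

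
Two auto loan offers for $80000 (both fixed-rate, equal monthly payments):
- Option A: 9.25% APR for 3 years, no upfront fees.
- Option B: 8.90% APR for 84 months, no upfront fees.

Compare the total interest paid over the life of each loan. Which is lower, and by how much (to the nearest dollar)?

Option A by $15,859

Option A: monthly rate = 9.25%/12 = 0.0077083; payment = 80,000 × 0.0077083 / (1 − (1+0.0077083)^−36) = $2,553.30.
Total interest on Option A = 36 × $2,553.30 − $80,000 = $11,918.80.
Option B: monthly rate = 8.9%/12 = 0.0074167; payment = 80,000 × 0.0074167 / (1 − (1+0.0074167)^−84) = $1,283.07.
Total interest on Option B = 84 × $1,283.07 − $80,000 = $27,777.88.
Option A is lower by $15,859.08.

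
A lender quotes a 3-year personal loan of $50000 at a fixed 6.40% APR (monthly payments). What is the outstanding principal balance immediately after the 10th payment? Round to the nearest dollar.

With monthly rate i = 6.4%/12 = 0.0053333, the balance after k of n payments is P · [(1+i)^n − (1+i)^k] / [(1+i)^n − 1].
(1+0.0053333)^36 = 1.21105250 and (1+0.0053333)^10 = 1.05463171, so the balance is 50,000 × (1.21105250 − 1.05463171) / (1.21105250 − 1) = $37,057.32.

$37,057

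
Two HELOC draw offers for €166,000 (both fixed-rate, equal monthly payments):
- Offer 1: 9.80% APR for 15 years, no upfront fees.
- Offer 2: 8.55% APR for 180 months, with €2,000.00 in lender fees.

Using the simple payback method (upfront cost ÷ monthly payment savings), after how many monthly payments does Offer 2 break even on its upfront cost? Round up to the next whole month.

Offer 1: at 9.80% the monthly rate is 0.0081667, so the payment is 166,000 × 0.0081667 / (1 − 1.0081667^−180) = €1,763.59.
Offer 2: at 8.55% the monthly rate is 0.0071250, so the payment is 166,000 × 0.0071250 / (1 − 1.0071250^−180) = €1,639.54.
Monthly savings = €1,763.59 − €1,639.54 = €124.05.
Break-even = €2,000.00 / €124.05 = 16.12 → 17 months.

17 months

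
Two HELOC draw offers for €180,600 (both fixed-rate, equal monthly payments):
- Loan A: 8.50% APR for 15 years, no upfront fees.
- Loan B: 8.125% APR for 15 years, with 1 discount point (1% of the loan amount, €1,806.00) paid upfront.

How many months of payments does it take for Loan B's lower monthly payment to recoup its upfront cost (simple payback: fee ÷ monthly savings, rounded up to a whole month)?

Loan A: monthly rate = 8.5%/12 = 0.0070833; payment = 180,600 × 0.0070833 / (1 − (1+0.0070833)^−180) = €1,778.44.
Loan B: monthly rate = 8.125%/12 = 0.0067708; payment = 180,600 × 0.0067708 / (1 − (1+0.0067708)^−180) = €1,738.97.
Monthly savings = €1,778.44 − €1,738.97 = €39.47.
Break-even = €1,806.00 / €39.47 = 45.76 → 46 months.

46 months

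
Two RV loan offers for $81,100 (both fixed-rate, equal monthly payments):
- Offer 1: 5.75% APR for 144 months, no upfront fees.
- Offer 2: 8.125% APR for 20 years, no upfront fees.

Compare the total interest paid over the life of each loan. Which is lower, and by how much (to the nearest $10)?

Offer 1: at 5.75% the monthly rate is 0.0047917, so the payment is 81,100 × 0.0047917 / (1 − 1.0047917^−144) = $780.96.
Total interest on Offer 1 = 144 × $780.96 − $81,100 = $31,358.24.
Offer 2: at 8.125% the monthly rate is 0.0067708, so the payment is 81,100 × 0.0067708 / (1 − 1.0067708^−240) = $684.68.
Total interest on Offer 2 = 240 × $684.68 − $81,100 = $83,223.20.
Offer 1 is lower by $51,864.96.

Offer 1 by $51,860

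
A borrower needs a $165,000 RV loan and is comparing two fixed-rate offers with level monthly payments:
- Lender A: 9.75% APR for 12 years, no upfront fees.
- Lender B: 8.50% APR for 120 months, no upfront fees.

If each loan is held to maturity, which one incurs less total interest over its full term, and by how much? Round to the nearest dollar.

Lender B by $35,038

Lender A: monthly rate = 9.75%/12 = 0.0081250; payment = 165,000 × 0.0081250 / (1 − (1+0.0081250)^−144) = $1,948.12.
Total interest on Lender A = 144 × $1,948.12 − $165,000 = $115,529.28.
Lender B: monthly rate = 8.5%/12 = 0.0070833; payment = 165,000 × 0.0070833 / (1 − (1+0.0070833)^−120) = $2,045.76.
Total interest on Lender B = 120 × $2,045.76 − $165,000 = $80,491.20.
Lender B is lower by $35,038.08.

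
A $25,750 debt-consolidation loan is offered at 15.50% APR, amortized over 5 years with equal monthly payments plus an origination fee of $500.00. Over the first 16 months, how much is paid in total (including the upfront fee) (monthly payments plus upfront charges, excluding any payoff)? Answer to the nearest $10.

Monthly rate = 15.5%/12 = 0.0129167; payment = 25,750 × 0.0129167 / (1 − (1+0.0129167)^−60) = $619.37.
Total outlay = 16 × $619.37 + $500.00 = $10,409.92.

$10,410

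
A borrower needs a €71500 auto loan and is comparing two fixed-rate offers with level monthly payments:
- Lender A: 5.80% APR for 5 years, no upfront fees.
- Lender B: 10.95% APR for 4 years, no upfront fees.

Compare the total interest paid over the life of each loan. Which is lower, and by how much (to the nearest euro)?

Lender A: at 5.80% the monthly rate is 0.0048333, so the payment is 71,500 × 0.0048333 / (1 − 1.0048333^−60) = €1,375.66.
Total interest on Lender A = 60 × €1,375.66 − €71,500 = €11,039.60.
Lender B: monthly rate = 10.95%/12 = 0.0091250; payment = 71,500 × 0.0091250 / (1 − (1+0.0091250)^−48) = €1,846.22.
Total interest on Lender B = 48 × €1,846.22 − €71,500 = €17,118.56.
Lender A is lower by €6,078.96.

Lender A by €6,079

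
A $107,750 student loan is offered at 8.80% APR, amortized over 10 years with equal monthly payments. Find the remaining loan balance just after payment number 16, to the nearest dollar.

With monthly rate i = 8.8%/12 = 0.0073333, the balance after k of n payments is P · [(1+i)^n − (1+i)^k] / [(1+i)^n − 1].
(1+0.0073333)^120 = 2.40317078 and (1+0.0073333)^16 = 1.12401287, so the balance is 107,750 × (2.40317078 − 1.12401287) / (2.40317078 − 1) = $98,227.01.

$98,227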